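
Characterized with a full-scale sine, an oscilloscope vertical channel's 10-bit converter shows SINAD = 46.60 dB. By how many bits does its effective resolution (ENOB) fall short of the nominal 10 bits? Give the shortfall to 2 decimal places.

2.55 bits

N_eff = (46.60 − 1.76)/6.02 = 7.4485 bits.
Lost resolution: 10 − 7.4485 = 2.5515 bits.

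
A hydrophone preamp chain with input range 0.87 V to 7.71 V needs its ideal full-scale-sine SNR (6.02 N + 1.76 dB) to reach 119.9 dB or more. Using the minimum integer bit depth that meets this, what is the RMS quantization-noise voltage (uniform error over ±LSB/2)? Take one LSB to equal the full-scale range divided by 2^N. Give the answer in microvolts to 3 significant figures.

The full-scale span is 7.71 − (0.87) = 6.84 V.
N ≥ (119.9 − 1.76)/6.02 = 19.625 → N_min = 20.
LSB = 6.84 V ÷ 2^20 = 6.84/1048576 V = 6.5231 µV.
σ_q = LSB/√12 = 6.5231 µV/3.4641 = 1.88 µV.

1.88 µV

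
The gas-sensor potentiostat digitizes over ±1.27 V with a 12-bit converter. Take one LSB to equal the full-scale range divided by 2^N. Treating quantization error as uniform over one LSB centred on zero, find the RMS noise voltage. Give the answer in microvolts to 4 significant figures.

Full-scale range = 1.27 V − (-1.27 V) = 2.54 V.
One LSB is 2.54 V / 4096 = 0.620117 mV.
σ_q = LSB/√12 = 0.620117 mV/3.4641 = 179.0 µV.

179.0 µV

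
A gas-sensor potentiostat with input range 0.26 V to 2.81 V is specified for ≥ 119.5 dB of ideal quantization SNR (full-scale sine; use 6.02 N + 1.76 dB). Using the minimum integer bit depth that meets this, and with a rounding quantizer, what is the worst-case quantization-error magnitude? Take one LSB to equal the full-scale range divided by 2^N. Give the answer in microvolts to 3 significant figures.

1.22 µV

Full-scale range = 2.81 V − (0.26 V) = 2.55 V.
N ≥ (119.5 − 1.76)/6.02 = 19.558 → N_min = 20.
One LSB is 2.55 V / 1048576 = 2.4319 µV.
Max error for round-to-nearest is LSB/2 = 1.22 µV.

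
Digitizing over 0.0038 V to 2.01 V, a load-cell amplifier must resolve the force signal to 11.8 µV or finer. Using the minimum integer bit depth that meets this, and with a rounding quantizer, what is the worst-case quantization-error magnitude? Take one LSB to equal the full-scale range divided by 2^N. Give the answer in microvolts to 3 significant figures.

3.83 µV

Range = 2.01 − (0.0038) = 2.0062 V.
2.0062 V / 11.8 µV = 170000. Since 2^17 = 131072 and 2^18 = 262144, N = 18.
One LSB is 2.0062 V / 262144 = 7.6530 µV.
Half an LSB is 3.83 µV.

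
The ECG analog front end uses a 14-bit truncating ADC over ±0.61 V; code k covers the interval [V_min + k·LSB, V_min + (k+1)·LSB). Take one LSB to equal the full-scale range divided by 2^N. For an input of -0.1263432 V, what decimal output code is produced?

The full-scale span is 0.61 − (-0.61) = 1.22 V. LSB = 1.22 V / 2^14 ≈ 74.46 µV.
code = ⌊(V_in − V_min)/LSB⌋ = ⌊(V_in − V_min) × 2^14 / range⌋
     = ⌊(-0.1263432 − (-0.61)) × 16384 / 1.22⌋ = ⌊0.4836568 × 16384/1.22⌋
     = ⌊6495.273⌋ = 6495.

6495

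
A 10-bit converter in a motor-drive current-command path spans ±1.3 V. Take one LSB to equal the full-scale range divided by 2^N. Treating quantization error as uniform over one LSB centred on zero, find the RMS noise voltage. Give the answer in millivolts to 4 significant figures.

Full-scale range = 1.3 V − (-1.3 V) = 2.6 V.
One LSB is 2.6 V / 1024 = 2.53906 mV.
V_rms = LSB/√12 = 2.53906 mV / √12 = 0.7330 mV.

0.7330 mV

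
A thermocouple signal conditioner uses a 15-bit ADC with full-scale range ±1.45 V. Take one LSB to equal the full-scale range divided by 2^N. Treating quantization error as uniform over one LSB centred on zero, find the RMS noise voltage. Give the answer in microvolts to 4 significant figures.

Range = 1.45 − (-1.45) = 2.9 V.
LSB = 2.9 V / 2^15 = 88.5010 µV.
RMS of a uniform error over width LSB is LSB/√12 = 25.55 µV.

25.55 µV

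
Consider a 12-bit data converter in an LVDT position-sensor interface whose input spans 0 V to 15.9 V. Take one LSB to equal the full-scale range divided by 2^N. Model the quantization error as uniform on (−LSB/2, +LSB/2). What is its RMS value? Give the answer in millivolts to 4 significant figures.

1.121 mV

Full-scale range = 15.9 V.
One LSB is 15.9 V / 4096 = 3.88184 mV.
σ_q = LSB/√12 = 3.88184 mV/3.4641 = 1.121 mV.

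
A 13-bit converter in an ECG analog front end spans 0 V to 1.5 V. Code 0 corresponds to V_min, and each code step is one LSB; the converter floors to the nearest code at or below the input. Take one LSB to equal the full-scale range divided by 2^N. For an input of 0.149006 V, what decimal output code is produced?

Span = 1.5 V. LSB = 1.5 V / 2^13 ≈ 183.1 µV.
code = ⌊(V_in − V_min)/LSB⌋ = ⌊(V_in − V_min) × 2^13 / range⌋
     = ⌊(0.149006 − (0)) × 8192 / 1.5⌋ = ⌊0.149006 × 8192/1.5⌋
     = ⌊813.771⌋ = 813.

813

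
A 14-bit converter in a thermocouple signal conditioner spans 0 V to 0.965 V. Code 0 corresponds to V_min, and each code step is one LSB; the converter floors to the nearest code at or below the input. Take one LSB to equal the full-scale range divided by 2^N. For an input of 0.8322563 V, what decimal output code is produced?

Span = 0.965 V. LSB = 0.965 V / 2^14 ≈ 58.90 µV.
(V_in − V_min) × 2^14/range = (0.8322563 − (0)) × 16384/0.965 = 14130.246.
Floor → code = 14130.

14130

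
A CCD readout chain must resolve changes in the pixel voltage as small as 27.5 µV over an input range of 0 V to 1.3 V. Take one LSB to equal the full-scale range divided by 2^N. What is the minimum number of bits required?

Full-scale range = 1.3 V.
Need 2^N ≥ 1.3 V / 27.5 µV = 47270 → N_min = 16.

16 bits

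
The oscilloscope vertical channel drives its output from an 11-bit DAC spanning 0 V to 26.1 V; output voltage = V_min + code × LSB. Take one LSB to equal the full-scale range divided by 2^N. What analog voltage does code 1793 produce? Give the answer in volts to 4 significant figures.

22.85 V

V_FS = 26.1 V. LSB = 26.1 V / 2^11.
V_out = 0 + 1793 × (26.1/2048) V
      = 0 V + 22.8502 V = 22.8502 V.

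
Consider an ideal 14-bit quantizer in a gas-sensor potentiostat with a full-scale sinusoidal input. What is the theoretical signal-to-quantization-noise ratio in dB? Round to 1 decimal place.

86.0 dB

Ideal quantization SNR: 6.02 × 14 + 1.76 dB = 86.0 dB.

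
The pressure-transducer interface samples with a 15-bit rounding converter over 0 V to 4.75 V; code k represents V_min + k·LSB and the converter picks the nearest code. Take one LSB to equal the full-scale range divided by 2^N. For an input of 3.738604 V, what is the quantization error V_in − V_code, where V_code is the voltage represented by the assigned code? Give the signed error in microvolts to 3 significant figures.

Range is 4.75 V. LSB = 4.75 V / 2^15 ≈ 145.0 µV.
Position in LSBs: (3.738604 − (0)) × 32768/4.75 = 25790.8581; rounding gives k = 25791.
Reconstructed level: 0 + 25791 × 4.75/32768 V = 3.7386245728 V.
Error = V_in − V_code = 3.738604 − (3.7386245728) = −20.6 µV.

−20.6 µV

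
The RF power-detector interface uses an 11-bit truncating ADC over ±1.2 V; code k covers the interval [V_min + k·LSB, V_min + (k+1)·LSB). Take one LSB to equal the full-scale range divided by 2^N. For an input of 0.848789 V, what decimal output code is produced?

1748

Full-scale range = 1.2 V − (-1.2 V) = 2.4 V. LSB = 2.4 V / 2^11 ≈ 1.172 mV.
(V_in − V_min) × 2^11/range = (0.848789 − (-1.2)) × 2048/2.4 = 1748.300.
Floor → code = 1748.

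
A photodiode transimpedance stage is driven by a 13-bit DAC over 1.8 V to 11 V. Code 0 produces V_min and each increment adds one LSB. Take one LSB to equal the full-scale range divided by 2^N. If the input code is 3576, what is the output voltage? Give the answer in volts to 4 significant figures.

5.816 V

Span: 11 V − (1.8 V) = 9.2 V. LSB = 9.2 V / 2^13.
Output = V_min + (3576/8192) × range = 1.8 + 0.436523 × 9.2 V
      = 1.8 V + 4.01602 V = 5.81602 V.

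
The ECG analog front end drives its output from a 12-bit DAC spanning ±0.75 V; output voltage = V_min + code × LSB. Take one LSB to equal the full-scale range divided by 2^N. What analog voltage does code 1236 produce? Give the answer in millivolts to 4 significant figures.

Span: 0.75 V − (-0.75 V) = 1.5 V. LSB = 1.5 V / 2^12.
V_out = -0.75 + 1236 × (1.5/4096) V
      = -0.75 V + 0.452637 V = -0.297363 V.

-297.4 mV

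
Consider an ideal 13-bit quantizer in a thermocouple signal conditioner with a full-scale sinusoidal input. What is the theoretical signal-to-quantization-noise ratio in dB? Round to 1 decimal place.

Ideal quantization SNR: 6.02 × 13 + 1.76 dB = 80.0 dB.

80.0 dB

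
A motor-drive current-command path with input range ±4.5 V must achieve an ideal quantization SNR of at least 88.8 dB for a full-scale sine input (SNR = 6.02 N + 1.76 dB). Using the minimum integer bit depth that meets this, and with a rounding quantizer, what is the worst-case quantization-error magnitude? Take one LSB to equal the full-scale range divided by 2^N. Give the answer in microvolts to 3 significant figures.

Range = 4.5 − (-4.5) = 9 V.
Solving 6.02 N ≥ 88.8 − 1.76: N ≥ 14.458. Round up → N = 15.
LSB = 9 V ÷ 2^15 = 9/32768 V = 274.66 µV.
Half an LSB is 137 µV.

137 µV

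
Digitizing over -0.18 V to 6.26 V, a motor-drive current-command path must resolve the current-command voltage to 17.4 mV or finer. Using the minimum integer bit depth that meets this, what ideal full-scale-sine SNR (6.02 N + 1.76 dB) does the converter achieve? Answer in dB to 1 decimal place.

55.9 dB

Full-scale range = 6.26 V − (-0.18 V) = 6.44 V.
6.44 V / 17.4 mV = 370.1. Since 2^8 = 256 and 2^9 = 512, N = 9.
SNR = 6.02 × 9 + 1.76 = 55.94 dB.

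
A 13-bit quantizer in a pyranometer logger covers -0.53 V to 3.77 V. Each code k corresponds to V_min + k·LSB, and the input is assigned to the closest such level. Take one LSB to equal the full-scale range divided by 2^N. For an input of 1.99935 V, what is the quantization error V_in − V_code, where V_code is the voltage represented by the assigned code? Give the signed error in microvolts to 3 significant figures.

−154 µV

Range = 3.77 − (-0.53) = 4.3 V. LSB = 4.3 V / 2^13 ≈ 0.5249 mV.
Position in LSBs: (1.99935 − (-0.53)) × 8192/4.3 = 4818.7059; rounding gives k = 4819.
Reconstructed level: -0.53 + 4819 × 4.3/8192 V = 1.999504395 V.
Error = V_in − V_code = 1.99935 − (1.999504395) = −154 µV.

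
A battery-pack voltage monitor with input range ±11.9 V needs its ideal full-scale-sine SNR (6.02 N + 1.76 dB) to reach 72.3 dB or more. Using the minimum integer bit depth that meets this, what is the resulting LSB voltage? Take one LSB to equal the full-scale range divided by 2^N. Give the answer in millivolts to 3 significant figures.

Span: 11.9 V − (-11.9 V) = 23.8 V.
Solving 6.02 N ≥ 72.3 − 1.76: N ≥ 11.718. Round up → N = 12.
LSB = 23.8 V / 2^12 = 5.81 mV.

5.81 mV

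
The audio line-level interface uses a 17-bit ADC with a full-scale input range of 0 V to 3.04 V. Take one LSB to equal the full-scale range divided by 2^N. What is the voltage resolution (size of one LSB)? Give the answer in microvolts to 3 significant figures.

23.2 µV

Range is 3.04 V.
There are 2^17 = 131072 steps.
One LSB is 3.04 V / 131072 = 23.2 µV.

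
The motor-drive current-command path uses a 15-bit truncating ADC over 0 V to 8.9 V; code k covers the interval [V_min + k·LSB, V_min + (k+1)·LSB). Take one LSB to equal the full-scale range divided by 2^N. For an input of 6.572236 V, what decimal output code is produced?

24197

Span = 8.9 V. LSB = 8.9 V / 2^15 ≈ 271.6 µV.
V_in − V_min = 6.572236 − (0) = 6.572236 V.
Divide by LSB: 6.572236 × 32768/8.9 = 24197.6437.
Truncating gives code 24197.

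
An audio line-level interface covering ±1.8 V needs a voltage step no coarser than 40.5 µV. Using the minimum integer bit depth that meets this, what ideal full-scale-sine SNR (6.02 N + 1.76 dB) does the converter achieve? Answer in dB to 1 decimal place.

104.1 dB

Span: 1.8 V − (-1.8 V) = 3.6 V.
Levels needed ≥ 3.6/40.5 µV = 88890. 2^17 = 131072 suffices, so N_min = 17.
SNR = 6.02 × 17 + 1.76 = 104.10 dB.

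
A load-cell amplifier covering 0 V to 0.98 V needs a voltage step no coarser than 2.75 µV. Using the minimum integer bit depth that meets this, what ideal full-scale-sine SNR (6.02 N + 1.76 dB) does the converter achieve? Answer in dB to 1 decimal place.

Span = 0.98 V.
Required number of levels: 0.98/2.75 µV = 356360; smallest N with 2^N ≥ that is 19.
6.02(19) + 1.76 = 116.14 dB.

116.1 dB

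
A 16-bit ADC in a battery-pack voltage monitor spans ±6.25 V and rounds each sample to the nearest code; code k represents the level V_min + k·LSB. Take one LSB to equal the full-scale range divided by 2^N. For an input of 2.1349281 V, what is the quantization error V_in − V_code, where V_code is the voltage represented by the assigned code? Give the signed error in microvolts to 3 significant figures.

+32.8 µV

Span: 6.25 V − (-6.25 V) = 12.5 V. LSB = 12.5 V / 2^16 ≈ 190.7 µV.
(2.1349281 − (-6.25)) / LSB = 8.3849281 × 65536/12.5 = 43961.1718. Nearest integer: k = 43961.
V_code = -6.25 + (43961/65536) × 12.5 = 2.1348953247 V.
V_in − V_code = 2.1349281 − (2.1348953247) = +32.8 µV.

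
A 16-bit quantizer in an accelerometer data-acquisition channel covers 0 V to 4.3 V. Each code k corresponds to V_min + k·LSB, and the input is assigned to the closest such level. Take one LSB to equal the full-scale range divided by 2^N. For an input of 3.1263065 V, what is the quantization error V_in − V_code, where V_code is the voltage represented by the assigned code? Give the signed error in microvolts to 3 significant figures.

Range is 4.3 V. LSB = 4.3 V / 2^16 ≈ 65.61 µV.
Position in LSBs: (3.1263065 − (0)) × 65536/4.3 = 47647.8193; rounding gives k = 47648.
Reconstructed level: 0 + 47648 × 4.3/65536 V = 3.1263183594 V.
e = 3.1263065 − (3.1263183594) = −11.9 µV.

−11.9 µV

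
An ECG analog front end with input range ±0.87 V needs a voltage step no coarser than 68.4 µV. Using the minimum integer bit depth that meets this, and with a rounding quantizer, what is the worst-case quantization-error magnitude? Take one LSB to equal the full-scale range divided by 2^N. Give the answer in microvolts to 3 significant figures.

26.6 µV

Full-scale range = 0.87 V − (-0.87 V) = 1.74 V.
Need 2^N ≥ 1.74 V / 68.4 µV = 25440 → N_min = 15.
Step size = 1.74/32768 V = 53.101 µV.
Half an LSB is 26.6 µV.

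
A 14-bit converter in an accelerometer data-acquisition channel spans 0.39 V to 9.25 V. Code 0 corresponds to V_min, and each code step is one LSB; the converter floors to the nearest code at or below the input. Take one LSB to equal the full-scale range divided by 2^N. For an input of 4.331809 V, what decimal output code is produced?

Span: 9.25 V − (0.39 V) = 8.86 V. LSB = 8.86 V / 2^14 ≈ 0.5408 mV.
code = ⌊(V_in − V_min)/LSB⌋ = ⌊(V_in − V_min) × 2^14 / range⌋
     = ⌊(4.331809 − (0.39)) × 16384 / 8.86⌋ = ⌊3.941809 × 16384/8.86⌋
     = ⌊7289.232⌋ = 7289.

7289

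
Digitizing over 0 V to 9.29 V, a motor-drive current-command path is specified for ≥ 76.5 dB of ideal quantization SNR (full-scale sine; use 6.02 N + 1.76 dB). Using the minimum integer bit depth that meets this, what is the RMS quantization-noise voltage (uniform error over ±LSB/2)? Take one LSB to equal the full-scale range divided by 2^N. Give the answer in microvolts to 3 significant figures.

V_FS = 9.29 V.
Required N = ⌈(76.5 − 1.76)/6.02⌉ = ⌈12.415⌉ = 13.
Step size = 9.29/8192 V = 1.1340 mV.
RMS noise = LSB/√12 = 327 µV.

327 µV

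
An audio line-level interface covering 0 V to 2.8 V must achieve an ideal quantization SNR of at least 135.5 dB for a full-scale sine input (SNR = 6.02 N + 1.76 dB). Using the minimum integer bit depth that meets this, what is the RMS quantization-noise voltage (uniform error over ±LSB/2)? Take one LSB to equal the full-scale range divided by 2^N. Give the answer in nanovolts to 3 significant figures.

Full-scale range = 2.8 V.
N ≥ (135.5 − 1.76)/6.02 = 22.216 → N_min = 23.
One LSB is 2.8 V / 8388608 = 333.79 nV.
σ_q = LSB/√12 = 333.79 nV/3.4641 = 96.4 nV.

96.4 nV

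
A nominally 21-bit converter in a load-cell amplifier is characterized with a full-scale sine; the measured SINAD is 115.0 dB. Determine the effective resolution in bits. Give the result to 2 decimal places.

18.81 bits

(115.0 − 1.76) / 6.02 = 113.24/6.02 = 18.8106 effective bits.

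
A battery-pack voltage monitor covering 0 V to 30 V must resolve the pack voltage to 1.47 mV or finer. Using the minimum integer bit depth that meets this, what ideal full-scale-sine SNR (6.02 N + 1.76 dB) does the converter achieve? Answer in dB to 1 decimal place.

92.1 dB

Range is 30 V.
Required number of levels: 30/1.47 mV = 20408; smallest N with 2^N ≥ that is 15.
SNR = 6.02 × 15 + 1.76 = 92.06 dB.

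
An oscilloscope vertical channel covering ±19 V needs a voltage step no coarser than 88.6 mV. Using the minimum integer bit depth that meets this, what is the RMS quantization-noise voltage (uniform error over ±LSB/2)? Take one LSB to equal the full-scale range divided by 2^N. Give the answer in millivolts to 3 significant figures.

21.4 mV

Full-scale range = 19 V − (-19 V) = 38 V.
38 V / 88.6 mV = 428.9. Since 2^8 = 256 and 2^9 = 512, N = 9.
LSB = 38 V / 2^9 = 74.219 mV.
V_rms = LSB/√12 = 21.4 mV.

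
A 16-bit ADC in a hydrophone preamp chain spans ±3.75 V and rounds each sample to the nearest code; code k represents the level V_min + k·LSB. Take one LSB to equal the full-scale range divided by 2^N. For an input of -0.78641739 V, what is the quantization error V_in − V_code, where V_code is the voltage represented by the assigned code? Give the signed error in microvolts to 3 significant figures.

The full-scale span is 3.75 − (-3.75) = 7.5 V. LSB = 7.5 V / 2^16 ≈ 114.4 µV.
Position in LSBs: (-0.78641739 − (-3.75)) × 65536/7.5 = 25896.1800; rounding gives k = 25896.
V_code = V_min + k × range/2^16 = -3.75 + 25896 × 7.5/65536 = -0.78643798828 V.
Error = V_in − V_code = -0.78641739 − (-0.78643798828) = +20.6 µV.

+20.6 µV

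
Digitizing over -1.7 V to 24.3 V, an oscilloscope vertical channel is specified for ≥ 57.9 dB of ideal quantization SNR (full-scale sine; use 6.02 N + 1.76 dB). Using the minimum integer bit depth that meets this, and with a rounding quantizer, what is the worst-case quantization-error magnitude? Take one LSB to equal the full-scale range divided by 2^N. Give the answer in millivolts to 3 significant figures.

Range = 24.3 − (-1.7) = 26 V.
6.02 N + 1.76 ≥ 57.9 gives N ≥ 9.326, so the minimum integer is 10.
Step size = 26/1024 V = 25.391 mV.
Half an LSB is 12.7 mV.

12.7 mV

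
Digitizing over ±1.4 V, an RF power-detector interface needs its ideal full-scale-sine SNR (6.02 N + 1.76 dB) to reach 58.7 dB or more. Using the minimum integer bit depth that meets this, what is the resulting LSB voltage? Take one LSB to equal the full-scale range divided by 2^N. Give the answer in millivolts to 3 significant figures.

2.73 mV

Span: 1.4 V − (-1.4 V) = 2.8 V.
6.02 N + 1.76 ≥ 58.7 gives N ≥ 9.458, so the minimum integer is 10.
LSB = 2.8 V ÷ 2^10 = 2.8/1024 V = 2.73 mV.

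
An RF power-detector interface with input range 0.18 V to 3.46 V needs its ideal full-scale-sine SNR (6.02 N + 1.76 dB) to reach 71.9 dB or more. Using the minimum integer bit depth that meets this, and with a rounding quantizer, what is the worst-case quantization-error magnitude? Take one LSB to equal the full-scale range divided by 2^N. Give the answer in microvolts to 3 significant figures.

400 µV

The full-scale span is 3.46 − (0.18) = 3.28 V.
6.02 N + 1.76 ≥ 71.9 gives N ≥ 11.651, so the minimum integer is 12.
Step size = 3.28/4096 V = 0.80078 mV.
|e|_max = LSB/2 = 400 µV.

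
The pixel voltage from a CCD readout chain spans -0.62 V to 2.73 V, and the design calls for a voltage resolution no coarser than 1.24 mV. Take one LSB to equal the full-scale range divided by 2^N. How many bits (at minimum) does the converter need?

Range = 2.73 − (-0.62) = 3.35 V.
3.35 V / 1.24 mV = 2702. Since 2^11 = 2048 and 2^12 = 4096, N = 12.

12 bits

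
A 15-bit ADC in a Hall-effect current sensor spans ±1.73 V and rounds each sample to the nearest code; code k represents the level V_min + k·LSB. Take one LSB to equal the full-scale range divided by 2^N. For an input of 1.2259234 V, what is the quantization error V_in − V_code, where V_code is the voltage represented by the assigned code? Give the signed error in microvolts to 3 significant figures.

Span: 1.73 V − (-1.73 V) = 3.46 V. LSB = 3.46 V / 2^15 ≈ 105.6 µV.
(1.2259234 − (-1.73)) / LSB = 2.9559234 × 32768/3.46 = 27994.1324. Nearest integer: k = 27994.
V_code = V_min + k × range/2^15 = -1.73 + 27994 × 3.46/32768 = 1.2259094238 V.
Error = V_in − V_code = 1.2259234 − (1.2259094238) = +14.0 µV.

+14.0 µV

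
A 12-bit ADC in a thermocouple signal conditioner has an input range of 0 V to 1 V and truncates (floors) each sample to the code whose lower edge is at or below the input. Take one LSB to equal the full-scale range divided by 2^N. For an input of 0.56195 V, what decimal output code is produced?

V_FS = 1 V. LSB = 1 V / 2^12 ≈ 244.1 µV.
code = ⌊(V_in − V_min)/LSB⌋ = ⌊(V_in − V_min) × 2^12 / range⌋
     = ⌊(0.56195 − (0)) × 4096 / 1⌋ = ⌊0.56195 × 4096/1⌋
     = ⌊2301.747⌋ = 2301.

2301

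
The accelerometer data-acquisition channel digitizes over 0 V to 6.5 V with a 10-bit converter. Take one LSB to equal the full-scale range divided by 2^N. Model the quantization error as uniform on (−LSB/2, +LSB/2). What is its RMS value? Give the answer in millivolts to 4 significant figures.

1.832 mV

Full-scale range = 6.5 V.
LSB = 6.5 V / 2^10 = 6.34766 mV.
For a uniform distribution on [−LSB/2, +LSB/2], V_rms = LSB/√12 = 6.34766 mV/3.4641 = 1.832 mV.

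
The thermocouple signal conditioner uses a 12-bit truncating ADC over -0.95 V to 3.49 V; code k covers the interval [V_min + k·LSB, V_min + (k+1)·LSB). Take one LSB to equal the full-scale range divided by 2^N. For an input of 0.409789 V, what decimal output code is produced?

Full-scale range = 3.49 V − (-0.95 V) = 4.44 V. LSB = 4.44 V / 2^12 ≈ 1.084 mV.
code = ⌊(V_in − V_min)/LSB⌋ = ⌊(V_in − V_min) × 2^12 / range⌋
     = ⌊(0.409789 − (-0.95)) × 4096 / 4.44⌋ = ⌊1.359789 × 4096/4.44⌋
     = ⌊1254.436⌋ = 1254.

1254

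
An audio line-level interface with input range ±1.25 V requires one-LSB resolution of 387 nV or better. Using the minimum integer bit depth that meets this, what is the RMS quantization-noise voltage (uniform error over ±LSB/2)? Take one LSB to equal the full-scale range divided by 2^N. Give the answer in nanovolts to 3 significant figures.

Full-scale range = 1.25 V − (-1.25 V) = 2.5 V.
Need 2^N ≥ 2.5 V / 387 nV = 6.460e6 → N_min = 23.
Step size = 2.5/8388608 V = 298.02 nV.
RMS noise = LSB/√12 = 86.0 nV.

86.0 nV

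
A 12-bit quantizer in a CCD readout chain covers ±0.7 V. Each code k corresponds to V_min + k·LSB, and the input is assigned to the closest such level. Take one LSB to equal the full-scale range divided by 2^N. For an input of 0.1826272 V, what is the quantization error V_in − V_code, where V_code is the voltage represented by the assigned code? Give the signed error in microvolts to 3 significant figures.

Full-scale range = 0.7 V − (-0.7 V) = 1.4 V. LSB = 1.4 V / 2^12 ≈ 341.8 µV.
Position in LSBs: (0.1826272 − (-0.7)) × 4096/1.4 = 2582.3150; rounding gives k = 2582.
Reconstructed level: -0.7 + 2582 × 1.4/4096 V = 0.1825195313 V.
Error = V_in − V_code = 0.1826272 − (0.1825195313) = +108 µV.

+108 µV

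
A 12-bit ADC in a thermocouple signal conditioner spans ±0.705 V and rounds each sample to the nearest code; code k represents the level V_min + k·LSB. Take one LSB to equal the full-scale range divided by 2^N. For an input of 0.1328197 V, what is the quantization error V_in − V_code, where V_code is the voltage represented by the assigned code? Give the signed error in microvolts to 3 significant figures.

−56.3 µV

Range = 0.705 − (-0.705) = 1.41 V. LSB = 1.41 V / 2^12 ≈ 344.2 µV.
Position in LSBs: (0.1328197 − (-0.705)) × 4096/1.41 = 2433.8365; rounding gives k = 2434.
V_code = V_min + k × range/2^12 = -0.705 + 2434 × 1.41/4096 = 0.1328759766 V.
Error = V_in − V_code = 0.1328197 − (0.1328759766) = −56.3 µV.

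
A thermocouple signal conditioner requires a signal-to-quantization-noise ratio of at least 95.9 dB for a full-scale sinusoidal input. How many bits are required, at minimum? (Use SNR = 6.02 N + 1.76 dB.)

16 bits

6.02 N + 1.76 ≥ 95.9 gives N ≥ 15.638, so the minimum integer is 16.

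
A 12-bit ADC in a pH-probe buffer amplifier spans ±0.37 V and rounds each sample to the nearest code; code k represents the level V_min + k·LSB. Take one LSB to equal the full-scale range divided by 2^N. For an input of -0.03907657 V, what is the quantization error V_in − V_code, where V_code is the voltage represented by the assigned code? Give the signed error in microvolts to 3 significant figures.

−53.1 µV

Full-scale range = 0.37 V − (-0.37 V) = 0.74 V. LSB = 0.74 V / 2^12 ≈ 180.7 µV.
(V_in − V_min)/LSB = (-0.03907657 − (-0.37)) × 4096/0.74 = 1831.7059 → nearest code k = 1832.
V_code = -0.37 + (1832/4096) × 0.74 = -0.03902343750 V.
V_in − V_code = -0.03907657 − (-0.03902343750) = −53.1 µV.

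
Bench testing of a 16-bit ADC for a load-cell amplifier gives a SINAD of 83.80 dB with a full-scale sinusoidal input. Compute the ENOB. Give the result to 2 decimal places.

Inverting SNR = 6.02 N + 1.76: N_eff = (83.80 − 1.76)/6.02 = 13.6279.

13.63 bits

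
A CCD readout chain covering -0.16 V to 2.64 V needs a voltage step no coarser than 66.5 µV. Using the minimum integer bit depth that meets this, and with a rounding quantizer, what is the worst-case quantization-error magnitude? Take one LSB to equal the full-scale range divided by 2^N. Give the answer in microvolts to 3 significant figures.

21.4 µV

Full-scale range = 2.64 V − (-0.16 V) = 2.8 V.
2.8 V / 66.5 µV = 42110. Since 2^15 = 32768 and 2^16 = 65536, N = 16.
LSB = 2.8 V / 2^16 = 42.725 µV.
|e|_max = LSB/2 = 21.4 µV.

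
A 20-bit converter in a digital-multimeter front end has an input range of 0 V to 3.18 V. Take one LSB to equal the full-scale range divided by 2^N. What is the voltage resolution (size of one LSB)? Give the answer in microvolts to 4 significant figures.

V_FS = 3.18 V.
Number of codes = 2^20 = 1048576.
One LSB is 3.18 V / 1048576 = 3.033 µV.

3.033 µV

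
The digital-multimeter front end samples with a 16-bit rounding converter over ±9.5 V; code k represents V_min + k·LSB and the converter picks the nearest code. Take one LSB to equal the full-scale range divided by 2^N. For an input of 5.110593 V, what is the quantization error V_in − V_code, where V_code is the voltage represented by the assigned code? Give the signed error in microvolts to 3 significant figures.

The full-scale span is 9.5 − (-9.5) = 19 V. LSB = 19 V / 2^16 ≈ 289.9 µV.
(5.110593 − (-9.5)) / LSB = 14.610593 × 65536/19 = 50395.7801. Nearest integer: k = 50396.
V_code = -9.5 + (50396/65536) × 19 = 5.1106567383 V.
Error = V_in − V_code = 5.110593 − (5.1106567383) = −63.7 µV.

−63.7 µV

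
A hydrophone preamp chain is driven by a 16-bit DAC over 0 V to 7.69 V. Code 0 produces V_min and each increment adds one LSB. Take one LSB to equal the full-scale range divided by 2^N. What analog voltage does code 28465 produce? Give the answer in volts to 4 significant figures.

Range is 7.69 V. LSB = 7.69 V / 2^16.
V_out = V_min + code × LSB = 0 V + 28465 × 7.69 V / 65536
      = 0 V + 3.34009 V = 3.34009 V.

3.340 V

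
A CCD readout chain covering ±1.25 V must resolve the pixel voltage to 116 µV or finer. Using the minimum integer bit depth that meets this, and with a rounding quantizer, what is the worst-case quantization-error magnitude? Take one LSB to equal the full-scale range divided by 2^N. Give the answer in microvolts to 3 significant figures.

The full-scale span is 1.25 − (-1.25) = 2.5 V.
Need 2^N ≥ 2.5 V / 116 µV = 21550 → N_min = 15.
LSB = 2.5 V / 2^15 = 76.294 µV.
|e|_max = LSB/2 = 38.1 µV.

38.1 µV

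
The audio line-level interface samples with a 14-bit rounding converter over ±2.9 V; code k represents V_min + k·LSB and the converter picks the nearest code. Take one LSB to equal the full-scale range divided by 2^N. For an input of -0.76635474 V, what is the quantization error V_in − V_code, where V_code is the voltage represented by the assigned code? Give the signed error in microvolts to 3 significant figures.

+63.7 µV

Full-scale range = 2.9 V − (-2.9 V) = 5.8 V. LSB = 5.8 V / 2^14 ≈ 354.0 µV.
(-0.76635474 − (-2.9)) / LSB = 2.13364526 × 16384/5.8 = 6027.1800. Nearest integer: k = 6027.
Reconstructed level: -2.9 + 6027 × 5.8/16384 V = -0.76641845703 V.
V_in − V_code = -0.76635474 − (-0.76641845703) = +63.7 µV.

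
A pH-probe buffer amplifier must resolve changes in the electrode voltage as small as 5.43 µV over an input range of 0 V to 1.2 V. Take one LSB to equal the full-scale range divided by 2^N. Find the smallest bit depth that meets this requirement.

18 bits

V_FS = 1.2 V.
Levels needed ≥ 1.2/5.43 µV = 221000. 2^18 = 262144 suffices, so N_min = 18.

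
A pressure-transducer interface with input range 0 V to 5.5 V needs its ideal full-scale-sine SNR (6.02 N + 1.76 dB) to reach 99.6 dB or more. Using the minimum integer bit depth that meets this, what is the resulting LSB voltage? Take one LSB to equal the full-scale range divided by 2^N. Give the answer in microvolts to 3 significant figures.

Span = 5.5 V.
Required N = ⌈(99.6 − 1.76)/6.02⌉ = ⌈16.252⌉ = 17.
LSB = 5.5 V ÷ 2^17 = 5.5/131072 V = 42.0 µV.

42.0 µV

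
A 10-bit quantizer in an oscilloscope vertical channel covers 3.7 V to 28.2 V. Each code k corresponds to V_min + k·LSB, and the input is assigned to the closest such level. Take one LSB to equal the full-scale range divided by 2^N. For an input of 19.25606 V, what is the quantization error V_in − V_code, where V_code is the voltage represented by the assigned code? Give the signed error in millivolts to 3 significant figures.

+4.30 mV

Range = 28.2 − (3.7) = 24.5 V. LSB = 24.5 V / 2^10 ≈ 23.93 mV.
(V_in − V_min)/LSB = (19.25606 − (3.7)) × 1024/24.5 = 650.1798 → nearest code k = 650.
Reconstructed level: 3.7 + 650 × 24.5/1024 V = 19.25175781 V.
Error = V_in − V_code = 19.25606 − (19.25175781) = +4.30 mV.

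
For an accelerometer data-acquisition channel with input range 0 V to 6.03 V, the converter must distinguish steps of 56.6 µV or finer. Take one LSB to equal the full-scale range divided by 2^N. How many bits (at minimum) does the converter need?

17 bits

Span = 6.03 V.
Required number of levels: 6.03/56.6 µV = 106540; smallest N with 2^N ≥ that is 17.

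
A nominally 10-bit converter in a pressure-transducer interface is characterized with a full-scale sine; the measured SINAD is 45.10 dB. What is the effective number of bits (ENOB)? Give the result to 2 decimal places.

ENOB = (45.10 − 1.76)/6.02 = 7.1993 bits.

7.20 bits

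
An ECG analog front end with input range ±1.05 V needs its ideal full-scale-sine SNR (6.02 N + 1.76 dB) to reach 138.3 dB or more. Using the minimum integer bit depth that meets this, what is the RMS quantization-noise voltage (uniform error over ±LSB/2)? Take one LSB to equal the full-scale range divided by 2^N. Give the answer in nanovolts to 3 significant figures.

72.3 nV

Full-scale range = 1.05 V − (-1.05 V) = 2.1 V.
Solving 6.02 N ≥ 138.3 − 1.76: N ≥ 22.681. Round up → N = 23.
LSB = 2.1 V ÷ 2^23 = 2.1/8388608 V = 250.34 nV.
V_rms = LSB/√12 = 72.3 nV.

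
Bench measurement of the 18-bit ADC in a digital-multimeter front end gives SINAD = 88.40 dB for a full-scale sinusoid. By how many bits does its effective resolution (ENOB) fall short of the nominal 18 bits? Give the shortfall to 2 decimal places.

3.61 bits

ENOB = (SINAD − 1.76)/6.02 = (88.40 − 1.76)/6.02 = 14.3920 bits.
Shortfall = 18 − 14.3920 = 3.6080 bits.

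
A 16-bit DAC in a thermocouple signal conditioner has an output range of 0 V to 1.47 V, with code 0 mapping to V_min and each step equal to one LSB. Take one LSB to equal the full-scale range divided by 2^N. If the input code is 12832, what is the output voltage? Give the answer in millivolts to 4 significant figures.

287.8 mV

Full-scale range = 1.47 V. LSB = 1.47 V / 2^16.
Output = V_min + (12832/65536) × range = 0 + 0.195801 × 1.47 V
      = 0 V + 0.287827 V = 0.287827 V.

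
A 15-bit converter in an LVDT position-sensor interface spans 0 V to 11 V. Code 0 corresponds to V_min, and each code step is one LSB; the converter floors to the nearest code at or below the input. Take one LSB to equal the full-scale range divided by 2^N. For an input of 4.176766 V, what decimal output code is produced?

12442

Span = 11 V. LSB = 11 V / 2^15 ≈ 335.7 µV.
code = ⌊(V_in − V_min)/LSB⌋ = ⌊(V_in − V_min) × 2^15 / range⌋
     = ⌊(4.176766 − (0)) × 32768 / 11⌋ = ⌊4.176766 × 32768/11⌋
     = ⌊12442.206⌋ = 12442.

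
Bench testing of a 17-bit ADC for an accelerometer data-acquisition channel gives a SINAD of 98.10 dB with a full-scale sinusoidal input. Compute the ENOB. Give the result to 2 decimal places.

Inverting SNR = 6.02 N + 1.76: N_eff = (98.10 − 1.76)/6.02 = 16.0033.

16.00 bits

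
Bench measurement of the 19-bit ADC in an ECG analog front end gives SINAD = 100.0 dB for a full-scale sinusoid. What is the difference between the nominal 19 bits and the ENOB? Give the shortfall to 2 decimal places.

Effective bits = (100.0 − 1.76)/6.02 = 16.3189.
19 − 16.3189 = 2.68 bits below nominal.

2.68 bits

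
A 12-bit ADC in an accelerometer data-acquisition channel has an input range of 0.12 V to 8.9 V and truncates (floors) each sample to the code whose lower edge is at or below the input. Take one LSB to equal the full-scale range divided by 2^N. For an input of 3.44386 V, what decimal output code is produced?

1550

Range = 8.9 − (0.12) = 8.78 V. LSB = 8.78 V / 2^12 ≈ 2.144 mV.
V_in − V_min = 3.44386 − (0.12) = 3.32386 V.
Divide by LSB: 3.32386 × 4096/8.78 = 1550.6299.
Truncating gives code 1550.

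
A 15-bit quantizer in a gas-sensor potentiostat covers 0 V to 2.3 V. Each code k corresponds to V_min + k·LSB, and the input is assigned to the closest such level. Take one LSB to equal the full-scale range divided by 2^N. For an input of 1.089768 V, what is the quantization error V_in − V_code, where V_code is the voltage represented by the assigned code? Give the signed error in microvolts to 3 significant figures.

Range is 2.3 V. LSB = 2.3 V / 2^15 ≈ 70.19 µV.
Position in LSBs: (1.089768 − (0)) × 32768/2.3 = 15525.8773; rounding gives k = 15526.
V_code = V_min + k × range/2^15 = 0 + 15526 × 2.3/32768 = 1.0897766113 V.
Error = V_in − V_code = 1.089768 − (1.0897766113) = −8.61 µV.

−8.61 µV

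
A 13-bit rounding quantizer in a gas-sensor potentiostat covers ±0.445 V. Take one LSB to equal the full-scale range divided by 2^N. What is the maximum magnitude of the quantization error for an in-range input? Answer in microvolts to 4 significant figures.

54.32 µV

Range = 0.445 − (-0.445) = 0.89 V.
LSB = 0.89 V / 2^13 = 108.643 µV.
A rounding quantizer has |error| ≤ LSB/2 = 54.32 µV.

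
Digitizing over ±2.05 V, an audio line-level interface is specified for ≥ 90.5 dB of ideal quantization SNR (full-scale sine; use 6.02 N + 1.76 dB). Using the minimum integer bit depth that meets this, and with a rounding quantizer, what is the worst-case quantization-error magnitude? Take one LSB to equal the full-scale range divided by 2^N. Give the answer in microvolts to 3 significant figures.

The full-scale span is 2.05 − (-2.05) = 4.1 V.
Solving 6.02 N ≥ 90.5 − 1.76: N ≥ 14.741. Round up → N = 15.
One LSB is 4.1 V / 32768 = 125.12 µV.
Half an LSB is 62.6 µV.

62.6 µV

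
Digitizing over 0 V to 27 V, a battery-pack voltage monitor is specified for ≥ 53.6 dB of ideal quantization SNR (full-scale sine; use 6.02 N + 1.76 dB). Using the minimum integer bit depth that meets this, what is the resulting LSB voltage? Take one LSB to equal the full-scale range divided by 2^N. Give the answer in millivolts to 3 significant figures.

Span = 27 V.
Required N = ⌈(53.6 − 1.76)/6.02⌉ = ⌈8.611⌉ = 9.
One LSB is 27 V / 512 = 52.7 mV.

52.7 mV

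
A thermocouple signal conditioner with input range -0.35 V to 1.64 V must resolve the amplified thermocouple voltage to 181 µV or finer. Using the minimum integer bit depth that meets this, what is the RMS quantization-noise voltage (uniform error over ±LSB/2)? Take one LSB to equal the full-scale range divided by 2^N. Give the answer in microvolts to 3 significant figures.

35.1 µV

The full-scale span is 1.64 − (-0.35) = 1.99 V.
Need 2^N ≥ 1.99 V / 181 µV = 10990 → N_min = 14.
One LSB is 1.99 V / 16384 = 121.46 µV.
RMS noise = LSB/√12 = 35.1 µV.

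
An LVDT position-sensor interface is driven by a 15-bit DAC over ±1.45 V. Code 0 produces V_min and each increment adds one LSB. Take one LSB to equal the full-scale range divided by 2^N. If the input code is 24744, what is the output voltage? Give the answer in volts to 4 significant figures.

Full-scale range = 1.45 V − (-1.45 V) = 2.9 V. LSB = 2.9 V / 2^15.
Output = V_min + (24744/32768) × range = -1.45 + 0.755127 × 2.9 V
      = -1.45 + 2.18987 = 0.739868 V.

0.7399 V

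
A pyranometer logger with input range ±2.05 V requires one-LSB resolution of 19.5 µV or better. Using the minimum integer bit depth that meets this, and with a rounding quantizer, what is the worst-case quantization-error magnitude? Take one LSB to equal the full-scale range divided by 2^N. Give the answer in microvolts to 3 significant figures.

7.82 µV

Span: 2.05 V − (-2.05 V) = 4.1 V.
Levels needed ≥ 4.1/19.5 µV = 210300. 2^18 = 262144 suffices, so N_min = 18.
LSB = 4.1 V ÷ 2^18 = 4.1/262144 V = 15.640 µV.
|e|_max = LSB/2 = 7.82 µV.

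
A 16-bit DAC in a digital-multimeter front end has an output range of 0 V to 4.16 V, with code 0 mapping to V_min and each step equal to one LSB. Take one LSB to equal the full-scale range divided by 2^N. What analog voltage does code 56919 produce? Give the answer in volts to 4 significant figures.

Range is 4.16 V. LSB = 4.16 V / 2^16.
V_out = 0 + 56919 × (4.16/65536) V
      = 0 V + 3.61302 V = 3.61302 V.

3.613 V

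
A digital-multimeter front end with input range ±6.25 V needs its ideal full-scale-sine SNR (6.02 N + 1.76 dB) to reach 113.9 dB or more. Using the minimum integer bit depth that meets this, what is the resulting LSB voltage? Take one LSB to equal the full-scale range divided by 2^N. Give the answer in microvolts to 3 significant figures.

23.8 µV

Full-scale range = 6.25 V − (-6.25 V) = 12.5 V.
Solving 6.02 N ≥ 113.9 − 1.76: N ≥ 18.628. Round up → N = 19.
One LSB is 12.5 V / 524288 = 23.8 µV.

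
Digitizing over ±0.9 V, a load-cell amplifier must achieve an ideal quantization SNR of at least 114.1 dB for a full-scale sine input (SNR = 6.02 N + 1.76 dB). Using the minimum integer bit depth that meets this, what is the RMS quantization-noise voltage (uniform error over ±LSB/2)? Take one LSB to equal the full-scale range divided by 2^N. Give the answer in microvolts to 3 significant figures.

Span: 0.9 V − (-0.9 V) = 1.8 V.
N ≥ (114.1 − 1.76)/6.02 = 18.661 → N_min = 19.
LSB = 1.8 V ÷ 2^19 = 1.8/524288 V = 3.4332 µV.
σ_q = LSB/√12 = 3.4332 µV/3.4641 = 0.991 µV.

0.991 µV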